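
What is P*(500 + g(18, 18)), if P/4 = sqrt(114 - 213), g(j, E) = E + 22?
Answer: 6480*I*sqrt(11) ≈ 21492.0*I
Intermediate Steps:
g(j, E) = 22 + E
P = 12*I*sqrt(11) (P = 4*sqrt(114 - 213) = 4*sqrt(-99) = 4*(3*I*sqrt(11)) = 12*I*sqrt(11) ≈ 39.799*I)
P*(500 + g(18, 18)) = (12*I*sqrt(11))*(500 + (22 + 18)) = (12*I*sqrt(11))*(500 + 40) = (12*I*sqrt(11))*540 = 6480*I*sqrt(11)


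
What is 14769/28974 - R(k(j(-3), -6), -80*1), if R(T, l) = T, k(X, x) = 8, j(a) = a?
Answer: -72341/9658 ≈ -7.4903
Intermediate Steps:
14769/28974 - R(k(j(-3), -6), -80*1) = 14769/28974 - 1*8 = 14769*(1/28974) - 8 = 4923/9658 - 8 = -72341/9658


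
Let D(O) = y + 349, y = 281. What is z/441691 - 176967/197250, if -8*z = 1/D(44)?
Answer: -13131674847671/14636756358000 ≈ -0.89717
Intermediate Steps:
D(O) = 630 (D(O) = 281 + 349 = 630)
z = -1/5040 (z = -⅛/630 = -⅛*1/630 = -1/5040 ≈ -0.00019841)
z/441691 - 176967/197250 = -1/5040/441691 - 176967/197250 = -1/5040*1/441691 - 176967*1/197250 = -1/2226122640 - 58989/65750 = -13131674847671/14636756358000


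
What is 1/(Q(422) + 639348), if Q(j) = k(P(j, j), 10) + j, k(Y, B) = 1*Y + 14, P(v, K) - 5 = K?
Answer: 1/640211 ≈ 1.5620e-6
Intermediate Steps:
P(v, K) = 5 + K
k(Y, B) = 14 + Y (k(Y, B) = Y + 14 = 14 + Y)
Q(j) = 19 + 2*j (Q(j) = (14 + (5 + j)) + j = (19 + j) + j = 19 + 2*j)
1/(Q(422) + 639348) = 1/((19 + 2*422) + 639348) = 1/((19 + 844) + 639348) = 1/(863 + 639348) = 1/640211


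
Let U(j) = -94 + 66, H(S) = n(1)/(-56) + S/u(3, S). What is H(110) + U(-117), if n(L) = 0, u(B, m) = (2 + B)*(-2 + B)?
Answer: -6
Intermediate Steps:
u(B, m) = (-2 + B)*(2 + B)
H(S) = S/5 (H(S) = 0/(-56) + S/(-4 + 3²) = 0*(-1/56) + S/(-4 + 9) = 0 + S/5 = S/5)
U(j) = -28
H(110) + U(-117) = (⅕)*110 - 28 = 22 - 28 = -6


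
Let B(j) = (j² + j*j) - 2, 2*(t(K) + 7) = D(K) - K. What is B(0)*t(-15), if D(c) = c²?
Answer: -226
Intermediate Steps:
t(K) = -7 + K²/2 - K/2 (t(K) = -7 + (K² - K)/2 = -7 + (K²/2 - K/2) = -7 + K²/2 - K/2)
B(j) = -2 + 2*j² (B(j) = (j² + j²) - 2 = 2*j² - 2 = -2 + 2*j²)
B(0)*t(-15) = (-2 + 2*0²)*(-7 + (½)*(-15)² - ½*(-15)) = (-2 + 2*0)*(-7 + (½)*225 + 15/2) = (-2 + 0)*(-7 + 225/2 + 15/2) = -2*113 = -226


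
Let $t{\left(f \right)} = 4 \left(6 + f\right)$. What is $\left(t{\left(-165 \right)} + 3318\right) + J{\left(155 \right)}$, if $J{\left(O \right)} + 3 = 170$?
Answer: $2849$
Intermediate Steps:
$t{\left(f \right)} = 24 + 4 f$
$J{\left(O \right)} = 167$ ($J{\left(O \right)} = -3 + 170 = 167$)
$\left(t{\left(-165 \right)} + 3318\right) + J{\left(155 \right)} = \left(\left(24 + 4 \left(-165\right)\right) + 3318\right) + 167 = \left(\left(24 - 660\right) + 3318\right) + 167 = \left(-636 + 3318\right) + 167 = 2682 + 167 = 2849$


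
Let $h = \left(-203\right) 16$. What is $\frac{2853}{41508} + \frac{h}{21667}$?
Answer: $- \frac{8111337}{99928204} \approx -0.081172$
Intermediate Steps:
$h = -3248$
$\frac{2853}{41508} + \frac{h}{21667} = \frac{2853}{41508} - \frac{3248}{21667} = 2853 \cdot \frac{1}{41508} - \frac{3248}{21667} = \frac{317}{4612} - \frac{3248}{21667} = - \frac{8111337}{99928204}$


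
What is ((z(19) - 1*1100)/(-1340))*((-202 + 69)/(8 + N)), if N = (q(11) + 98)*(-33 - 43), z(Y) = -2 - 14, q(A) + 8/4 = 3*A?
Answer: 1197/105860 ≈ 0.011307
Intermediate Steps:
q(A) = -2 + 3*A
z(Y) = -16
N = -9804 (N = ((-2 + 3*11) + 98)*(-33 - 43) = ((-2 + 33) + 98)*(-76) = (31 + 98)*(-76) = 129*(-76) = -9804)
((z(19) - 1*1100)/(-1340))*((-202 + 69)/(8 + N)) = ((-16 - 1*1100)/(-1340))*((-202 + 69)/(8 - 9804)) = ((-16 - 1100)*(-1/1340))*(-133/(-9796)) = (-1116*(-1/1340))*(-133*(-1/9796)) = (279/335)*(133/9796) = 1197/105860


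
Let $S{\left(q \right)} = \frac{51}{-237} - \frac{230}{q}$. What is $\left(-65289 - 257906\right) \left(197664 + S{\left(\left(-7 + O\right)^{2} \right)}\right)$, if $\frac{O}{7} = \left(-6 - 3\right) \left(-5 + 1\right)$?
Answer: $- \frac{12117442935161479}{189679} \approx -6.3884 \cdot 10^{10}$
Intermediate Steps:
$O = 252$ ($O = 7 \left(-6 - 3\right) \left(-5 + 1\right) = 7 \left(\left(-9\right) \left(-4\right)\right) = 7 \cdot 36 = 252$)
$S{\left(q \right)} = - \frac{17}{79} - \frac{230}{q}$ ($S{\left(q \right)} = 51 \left(- \frac{1}{237}\right) - \frac{230}{q} = - \frac{17}{79} - \frac{230}{q}$)
$\left(-65289 - 257906\right) \left(197664 + S{\left(\left(-7 + O\right)^{2} \right)}\right) = \left(-65289 - 257906\right) \left(197664 - \left(\frac{17}{79} + \frac{230}{\left(-7 + 252\right)^{2}}\right)\right) = - 323195 \left(197664 - \left(\frac{17}{79} + \frac{230}{245^{2}}\right)\right) = - 323195 \left(197664 - \left(\frac{17}{79} + \frac{230}{60025}\right)\right) = - 323195 \left(197664 - \frac{207719}{948395}\right) = \left(-323195\right) \frac{187463341561}{948395} = - \frac{12117442935161479}{189679}$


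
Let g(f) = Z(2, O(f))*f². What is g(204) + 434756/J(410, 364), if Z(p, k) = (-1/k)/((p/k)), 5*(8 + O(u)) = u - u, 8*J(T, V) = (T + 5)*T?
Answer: -1768501576/85075 ≈ -20788.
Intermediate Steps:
J(T, V) = T*(5 + T)/8 (J(T, V) = ((T + 5)*T)/8 = ((5 + T)*T)/8 = (T*(5 + T))/8 = T*(5 + T)/8)
O(u) = -8 (O(u) = -8 + (u - u)/5 = -8 + (⅕)*0 = -8 + 0 = -8)
Z(p, k) = -1/p (Z(p, k) = (-1/k)*(k/p) = -1/p)
g(f) = -f²/2 (g(f) = (-1/2)*f² = (-1*½)*f² = -f²/2)
g(204) + 434756/J(410, 364) = -½*204² + 434756/(((⅛)*410*(5 + 410))) = -½*41616 + 434756/(((⅛)*410*415)) = -20808 + 434756/(85075/4) = -20808 + 434756*(4/85075) = -20808 + 1739024/85075 = -1768501576/85075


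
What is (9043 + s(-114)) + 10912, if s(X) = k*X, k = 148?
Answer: 3083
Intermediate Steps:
s(X) = 148*X
(9043 + s(-114)) + 10912 = (9043 + 148*(-114)) + 10912 = (9043 - 16872) + 10912 = -7829 + 10912 = 3083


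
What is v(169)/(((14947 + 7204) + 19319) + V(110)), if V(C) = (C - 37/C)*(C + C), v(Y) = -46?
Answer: -1/1426 ≈ -0.00070126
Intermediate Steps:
V(C) = 2*C*(C - 37/C) (V(C) = (C - 37/C)*(2*C) = 2*C*(C - 37/C))
v(169)/(((14947 + 7204) + 19319) + V(110)) = -46/(((14947 + 7204) + 19319) + (-74 + 2*110²)) = -46/((22151 + 19319) + (-74 + 2*12100)) = -46/(41470 + (-74 + 24200)) = -46/(41470 + 24126) = -46/65596 = -46*1/65596 = -1/1426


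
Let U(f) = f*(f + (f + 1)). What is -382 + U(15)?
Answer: 83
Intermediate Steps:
U(f) = f*(1 + 2*f) (U(f) = f*(f + (1 + f)) = f*(1 + 2*f))
-382 + U(15) = -382 + 15*(1 + 2*15) = -382 + 15*(1 + 30) = -382 + 15*31 = -382 + 465 = 83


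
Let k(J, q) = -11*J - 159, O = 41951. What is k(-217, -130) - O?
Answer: -39723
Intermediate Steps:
k(J, q) = -159 - 11*J
k(-217, -130) - O = (-159 - 11*(-217)) - 1*41951 = (-159 + 2387) - 41951 = 2228 - 41951 = -39723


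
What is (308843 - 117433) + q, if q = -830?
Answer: 190580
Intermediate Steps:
(308843 - 117433) + q = (308843 - 117433) - 830 = 191410 - 830 = 190580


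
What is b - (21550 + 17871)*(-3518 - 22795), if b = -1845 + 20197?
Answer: 1037303125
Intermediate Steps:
b = 18352
b - (21550 + 17871)*(-3518 - 22795) = 18352 - (21550 + 17871)*(-3518 - 22795) = 18352 - 39421*(-26313) = 18352 - 1*(-1037284773) = 18352 + 1037284773 = 1037303125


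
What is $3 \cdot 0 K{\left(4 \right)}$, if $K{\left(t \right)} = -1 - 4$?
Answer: $0$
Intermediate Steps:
$K{\left(t \right)} = -5$ ($K{\left(t \right)} = -1 - 4 = -5$)
$3 \cdot 0 K{\left(4 \right)} = 3 \cdot 0 \left(-5\right) = 0 \left(-5\right) = 0$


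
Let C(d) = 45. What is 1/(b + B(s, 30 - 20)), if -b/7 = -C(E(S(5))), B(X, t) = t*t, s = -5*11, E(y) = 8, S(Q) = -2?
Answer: 1/415 ≈ 0.0024096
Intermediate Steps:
s = -55
B(X, t) = t²
b = 315 (b = -(-7)*45 = -7*(-45) = 315)
1/(b + B(s, 30 - 20)) = 1/(315 + (30 - 20)²) = 1/(315 + 10²) = 1/(315 + 100) = 1/415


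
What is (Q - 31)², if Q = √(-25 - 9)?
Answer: (31 - I*√34)² ≈ 927.0 - 361.52*I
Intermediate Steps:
Q = I*√34 (Q = √(-34) = I*√34 ≈ 5.8309*I)
(Q - 31)² = (I*√34 - 31)² = (-31 + I*√34)²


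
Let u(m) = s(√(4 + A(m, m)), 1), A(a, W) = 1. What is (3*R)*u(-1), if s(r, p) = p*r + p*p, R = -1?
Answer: -3 - 3*√5 ≈ -9.7082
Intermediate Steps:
s(r, p) = p² + p*r (s(r, p) = p*r + p² = p² + p*r)
u(m) = 1 + √5 (u(m) = 1*(1 + √(4 + 1)) = 1*(1 + √5) = 1 + √5)
(3*R)*u(-1) = (3*(-1))*(1 + √5) = -3*(1 + √5) = -3 - 3*√5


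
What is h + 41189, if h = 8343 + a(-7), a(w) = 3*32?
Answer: 49628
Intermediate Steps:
a(w) = 96
h = 8439 (h = 8343 + 96 = 8439)
h + 41189 = 8439 + 41189 = 49628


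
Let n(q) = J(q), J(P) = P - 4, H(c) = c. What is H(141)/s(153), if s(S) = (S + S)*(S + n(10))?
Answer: 47/16218 ≈ 0.0028980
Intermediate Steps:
J(P) = -4 + P
n(q) = -4 + q
s(S) = 2*S*(6 + S) (s(S) = (S + S)*(S + (-4 + 10)) = (2*S)*(S + 6) = (2*S)*(6 + S) = 2*S*(6 + S))
H(141)/s(153) = 141/((2*153*(6 + 153))) = 141/((2*153*159)) = 141/48654 = 141*(1/48654) = 47/16218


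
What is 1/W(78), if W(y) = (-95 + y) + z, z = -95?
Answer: -1/112 ≈ -0.0089286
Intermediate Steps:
W(y) = -190 + y (W(y) = (-95 + y) - 95 = -190 + y)
1/W(78) = 1/(-190 + 78) = 1/(-112) = -1/112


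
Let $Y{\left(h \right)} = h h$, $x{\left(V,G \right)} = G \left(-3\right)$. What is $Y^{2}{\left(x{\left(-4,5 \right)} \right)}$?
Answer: $50625$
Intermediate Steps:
$x{\left(V,G \right)} = - 3 G$
$Y{\left(h \right)} = h^{2}$
$Y^{2}{\left(x{\left(-4,5 \right)} \right)} = \left(\left(\left(-3\right) 5\right)^{2}\right)^{2} = \left(\left(-15\right)^{2}\right)^{2} = 225^{2} = 50625$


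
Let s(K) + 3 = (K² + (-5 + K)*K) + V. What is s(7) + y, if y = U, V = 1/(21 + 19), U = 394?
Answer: 18161/40 ≈ 454.02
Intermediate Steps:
V = 1/40 ≈ 0.025000
s(K) = -119/40 + K² + K*(-5 + K) (s(K) = -3 + ((K² + (-5 + K)*K) + 1/40) = -3 + ((K² + K*(-5 + K)) + 1/40) = -3 + (1/40 + K² + K*(-5 + K)) = -119/40 + K² + K*(-5 + K))
y = 394
s(7) + y = (-119/40 - 5*7 + 2*7²) + 394 = (-119/40 - 35 + 2*49) + 394 = (-119/40 - 35 + 98) + 394 = 2401/40 + 394 = 18161/40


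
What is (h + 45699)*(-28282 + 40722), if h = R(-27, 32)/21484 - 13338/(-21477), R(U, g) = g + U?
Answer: 21859513695988330/38450989 ≈ 5.6850e+8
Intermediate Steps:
R(U, g) = U + g
h = 95553659/153803956 (h = (-27 + 32)/21484 - 13338/(-21477) = 5*(1/21484) - 13338*(-1/21477) = 5/21484 + 4446/7159 = 95553659/153803956 ≈ 0.62127)
(h + 45699)*(-28282 + 40722) = (95553659/153803956 + 45699)*(-28282 + 40722) = (7028782538903/153803956)*12440 = 21859513695988330/38450989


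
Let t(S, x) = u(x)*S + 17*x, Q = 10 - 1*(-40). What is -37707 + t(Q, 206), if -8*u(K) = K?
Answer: -70985/2 ≈ -35493.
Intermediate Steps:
u(K) = -K/8
Q = 50 (Q = 10 + 40 = 50)
t(S, x) = 17*x - S*x/8 (t(S, x) = (-x/8)*S + 17*x = -S*x/8 + 17*x = 17*x - S*x/8)
-37707 + t(Q, 206) = -37707 + (⅛)*206*(136 - 1*50) = -37707 + (⅛)*206*(136 - 50) = -37707 + (⅛)*206*86 = -37707 + 4429/2 = -70985/2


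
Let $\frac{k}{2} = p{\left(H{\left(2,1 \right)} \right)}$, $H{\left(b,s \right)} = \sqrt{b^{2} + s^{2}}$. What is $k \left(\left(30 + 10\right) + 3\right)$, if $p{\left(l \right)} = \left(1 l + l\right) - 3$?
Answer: $-258 + 172 \sqrt{5} \approx 126.6$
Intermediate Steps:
$p{\left(l \right)} = -3 + 2 l$ ($p{\left(l \right)} = \left(l + l\right) - 3 = 2 l - 3 = -3 + 2 l$)
$k = -6 + 4 \sqrt{5}$ ($k = 2 \left(-3 + 2 \sqrt{2^{2} + 1^{2}}\right) = 2 \left(-3 + 2 \sqrt{4 + 1}\right) = 2 \left(-3 + 2 \sqrt{5}\right) = -6 + 4 \sqrt{5} \approx 2.9443$)
$k \left(\left(30 + 10\right) + 3\right) = \left(-6 + 4 \sqrt{5}\right) \left(\left(30 + 10\right) + 3\right) = \left(-6 + 4 \sqrt{5}\right) \left(40 + 3\right) = \left(-6 + 4 \sqrt{5}\right) 43 = -258 + 172 \sqrt{5}$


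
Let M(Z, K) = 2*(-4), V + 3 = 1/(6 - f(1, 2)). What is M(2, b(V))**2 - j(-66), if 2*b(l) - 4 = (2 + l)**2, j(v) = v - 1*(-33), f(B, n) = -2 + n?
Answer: 97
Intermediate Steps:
j(v) = 33 + v (j(v) = v + 33 = 33 + v)
V = -17/6 (V = -3 + 1/(6 - (-2 + 2)) = -3 + 1/(6 - 1*0) = -3 + 1/(6 + 0) = -3 + 1/6 = -17/6 ≈ -2.8333)
b(l) = 2 + (2 + l)**2/2
M(Z, K) = -8
M(2, b(V))**2 - j(-66) = (-8)**2 - (33 - 66) = 64 - 1*(-33) = 64 + 33 = 97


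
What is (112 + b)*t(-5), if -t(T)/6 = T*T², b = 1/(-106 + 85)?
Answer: 587750/7 ≈ 83964.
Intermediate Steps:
b = -1/21 (b = 1/(-21) = -1/21 ≈ -0.047619)
t(T) = -6*T³ (t(T) = -6*T*T² = -6*T³)
(112 + b)*t(-5) = (112 - 1/21)*(-6*(-5)³) = 2351*(-6*(-125))/21 = (2351/21)*750 = 587750/7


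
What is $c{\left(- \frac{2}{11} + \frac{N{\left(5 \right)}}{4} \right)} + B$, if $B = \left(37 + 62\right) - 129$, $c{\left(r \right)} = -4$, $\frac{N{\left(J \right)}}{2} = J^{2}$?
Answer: $-34$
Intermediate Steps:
$N{\left(J \right)} = 2 J^{2}$
$B = -30$ ($B = 99 - 129 = -30$)
$c{\left(- \frac{2}{11} + \frac{N{\left(5 \right)}}{4} \right)} + B = -4 - 30 = -34$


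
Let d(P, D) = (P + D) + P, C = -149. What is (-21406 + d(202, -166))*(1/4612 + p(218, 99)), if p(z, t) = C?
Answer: 3636593604/1153 ≈ 3.1540e+6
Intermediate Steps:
p(z, t) = -149
d(P, D) = D + 2*P (d(P, D) = (D + P) + P = D + 2*P)
(-21406 + d(202, -166))*(1/4612 + p(218, 99)) = (-21406 + (-166 + 2*202))*(1/4612 - 149) = (-21406 + (-166 + 404))*(1/4612 - 149) = (-21406 + 238)*(-687187/4612) = -21168*(-687187/4612) = 3636593604/1153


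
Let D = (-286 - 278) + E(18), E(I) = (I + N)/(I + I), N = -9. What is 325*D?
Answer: -732875/4 ≈ -1.8322e+5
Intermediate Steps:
E(I) = (-9 + I)/(2*I) (E(I) = (I - 9)/(I + I) = (-9 + I)/((2*I)) = (-9 + I)*(1/(2*I)) = (-9 + I)/(2*I))
D = -2255/4 (D = (-286 - 278) + (½)*(-9 + 18)/18 = -564 + (½)*(1/18)*9 = -564 + ¼ = -2255/4 ≈ -563.75)
325*D = 325*(-2255/4) = -732875/4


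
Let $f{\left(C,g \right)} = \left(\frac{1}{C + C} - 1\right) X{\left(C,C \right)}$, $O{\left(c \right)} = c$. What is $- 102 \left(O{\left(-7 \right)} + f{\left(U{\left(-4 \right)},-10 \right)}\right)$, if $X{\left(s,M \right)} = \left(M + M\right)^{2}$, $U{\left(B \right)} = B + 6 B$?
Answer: $326298$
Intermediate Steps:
$U{\left(B \right)} = 7 B$
$X{\left(s,M \right)} = 4 M^{2}$ ($X{\left(s,M \right)} = \left(2 M\right)^{2} = 4 M^{2}$)
$f{\left(C,g \right)} = 4 C^{2} \left(-1 + \frac{1}{2 C}\right)$ ($f{\left(C,g \right)} = \left(\frac{1}{C + C} - 1\right) 4 C^{2} = \left(\frac{1}{2 C} - 1\right) 4 C^{2} = \left(-1 + \frac{1}{2 C}\right) 4 C^{2} = 4 C^{2} \left(-1 + \frac{1}{2 C}\right)$)
$- 102 \left(O{\left(-7 \right)} + f{\left(U{\left(-4 \right)},-10 \right)}\right) = - 102 \left(-7 + 2 \cdot 7 \left(-4\right) \left(1 - 2 \cdot 7 \left(-4\right)\right)\right) = - 102 \left(-7 + 2 \left(-28\right) \left(1 - -56\right)\right) = - 102 \left(-7 + 2 \left(-28\right) \left(1 + 56\right)\right) = - 102 \left(-7 + 2 \left(-28\right) 57\right) = - 102 \left(-7 - 3192\right) = \left(-102\right) \left(-3199\right) = 326298$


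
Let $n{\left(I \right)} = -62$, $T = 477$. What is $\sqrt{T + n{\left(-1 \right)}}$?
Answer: $\sqrt{415} \approx 20.372$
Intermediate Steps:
$\sqrt{T + n{\left(-1 \right)}} = \sqrt{477 - 62} = \sqrt{415}$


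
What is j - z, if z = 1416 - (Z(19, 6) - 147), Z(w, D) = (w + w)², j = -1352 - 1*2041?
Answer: -3512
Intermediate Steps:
j = -3393 (j = -1352 - 2041 = -3393)
Z(w, D) = 4*w² (Z(w, D) = (2*w)² = 4*w²)
z = 119 (z = 1416 - (4*19² - 147) = 1416 - (4*361 - 147) = 1416 - (1444 - 147) = 1416 - 1*1297 = 1416 - 1297 = 119)
j - z = -3393 - 1*119 = -3393 - 119 = -3512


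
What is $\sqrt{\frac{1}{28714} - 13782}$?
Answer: $\frac{i \sqrt{231901499342}}{4102} \approx 117.4 i$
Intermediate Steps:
$\sqrt{\frac{1}{28714} - 13782} = \sqrt{- \frac{395736347}{28714}} = \frac{i \sqrt{231901499342}}{4102}$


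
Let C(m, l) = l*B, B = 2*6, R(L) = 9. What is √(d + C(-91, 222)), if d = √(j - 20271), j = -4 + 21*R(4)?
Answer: √(2664 + 11*I*√166) ≈ 51.632 + 1.3724*I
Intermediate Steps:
B = 12
j = 185 (j = -4 + 21*9 = -4 + 189 = 185)
C(m, l) = 12*l (C(m, l) = l*12 = 12*l)
d = 11*I*√166 (d = √(185 - 20271) = √(-20086) = 11*I*√166 ≈ 141.73*I)
√(d + C(-91, 222)) = √(11*I*√166 + 12*222) = √(11*I*√166 + 2664) = √(2664 + 11*I*√166)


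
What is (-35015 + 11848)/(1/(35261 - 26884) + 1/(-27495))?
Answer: -5335953522705/19118 ≈ -2.7911e+8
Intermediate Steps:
(-35015 + 11848)/(1/(35261 - 26884) + 1/(-27495)) = -23167/(1/8377 - 1/27495) = -23167/19118/230325615 = -23167*230325615/19118 = -5335953522705/19118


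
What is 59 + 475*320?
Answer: 152059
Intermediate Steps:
59 + 475*320 = 59 + 152000 = 152059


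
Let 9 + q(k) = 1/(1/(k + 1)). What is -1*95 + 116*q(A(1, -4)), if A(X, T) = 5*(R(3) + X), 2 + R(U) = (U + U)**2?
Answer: 19277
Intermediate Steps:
R(U) = -2 + 4*U**2 (R(U) = -2 + (U + U)**2 = -2 + (2*U)**2 = -2 + 4*U**2)
A(X, T) = 170 + 5*X (A(X, T) = 5*((-2 + 4*3**2) + X) = 5*((-2 + 4*9) + X) = 5*((-2 + 36) + X) = 5*(34 + X) = 170 + 5*X)
q(k) = -8 + k (q(k) = -9 + 1/(1/(k + 1)) = -9 + 1/(1/(1 + k)) = -9 + (1 + k) = -8 + k)
-1*95 + 116*q(A(1, -4)) = -1*95 + 116*(-8 + (170 + 5*1)) = -95 + 116*(-8 + (170 + 5)) = -95 + 116*(-8 + 175) = -95 + 116*167 = -95 + 19372 = 19277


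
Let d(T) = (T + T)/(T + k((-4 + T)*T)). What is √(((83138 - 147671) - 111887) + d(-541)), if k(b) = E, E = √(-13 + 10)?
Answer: √2*√((47721069 - 88210*I*√3)/(-541 + I*√3)) ≈ 7.6223e-6 + 420.02*I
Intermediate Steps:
E = I*√3 (E = √(-3) = I*√3 ≈ 1.732*I)
k(b) = I*√3
d(T) = 2*T/(T + I*√3) (d(T) = (T + T)/(T + I*√3) = (2*T)/(T + I*√3) = 2*T/(T + I*√3))
√(((83138 - 147671) - 111887) + d(-541)) = √(((83138 - 147671) - 111887) + 2*(-541)/(-541 + I*√3)) = √((-64533 - 111887) - 1082/(-541 + I*√3)) = √(-176420 - 1082/(-541 + I*√3))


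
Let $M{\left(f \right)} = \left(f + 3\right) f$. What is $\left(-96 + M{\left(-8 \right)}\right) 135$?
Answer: $-7560$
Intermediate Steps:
$M{\left(f \right)} = f \left(3 + f\right)$ ($M{\left(f \right)} = \left(3 + f\right) f = f \left(3 + f\right)$)
$\left(-96 + M{\left(-8 \right)}\right) 135 = \left(-96 - 8 \left(3 - 8\right)\right) 135 = \left(-96 - -40\right) 135 = \left(-96 + 40\right) 135 = \left(-56\right) 135 = -7560$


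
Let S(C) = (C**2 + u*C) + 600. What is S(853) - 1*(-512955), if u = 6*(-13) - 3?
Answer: 1172071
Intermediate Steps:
u = -81 (u = -78 - 3 = -81)
S(C) = 600 + C**2 - 81*C (S(C) = (C**2 - 81*C) + 600 = 600 + C**2 - 81*C)
S(853) - 1*(-512955) = (600 + 853**2 - 81*853) - 1*(-512955) = (600 + 727609 - 69093) + 512955 = 659116 + 512955 = 1172071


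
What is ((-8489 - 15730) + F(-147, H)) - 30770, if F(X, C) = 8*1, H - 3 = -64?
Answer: -54981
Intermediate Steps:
H = -61 (H = 3 - 64 = -61)
F(X, C) = 8
((-8489 - 15730) + F(-147, H)) - 30770 = ((-8489 - 15730) + 8) - 30770 = (-24219 + 8) - 30770 = -24211 - 30770 = -54981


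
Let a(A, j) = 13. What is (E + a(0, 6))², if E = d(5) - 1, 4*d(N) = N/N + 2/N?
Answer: 61009/400 ≈ 152.52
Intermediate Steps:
d(N) = ¼ + 1/(2*N) (d(N) = (N/N + 2/N)/4 = (1 + 2/N)/4 = ¼ + 1/(2*N))
E = -13/20 (E = (¼)*(2 + 5)/5 - 1 = (¼)*(⅕)*7 - 1*1 = 7/20 - 1 = -13/20 ≈ -0.65000)
(E + a(0, 6))² = (-13/20 + 13)² = (247/20)² = 61009/400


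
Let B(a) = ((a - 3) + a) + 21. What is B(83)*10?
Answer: 1840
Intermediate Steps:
B(a) = 18 + 2*a (B(a) = ((-3 + a) + a) + 21 = (-3 + 2*a) + 21 = 18 + 2*a)
B(83)*10 = (18 + 2*83)*10 = (18 + 166)*10 = 184*10 = 1840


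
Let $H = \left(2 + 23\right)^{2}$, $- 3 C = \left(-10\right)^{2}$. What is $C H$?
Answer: $- \frac{62500}{3} \approx -20833.0$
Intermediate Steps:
$C = - \frac{100}{3}$ ($C = - \frac{\left(-10\right)^{2}}{3} = \left(- \frac{1}{3}\right) 100 = - \frac{100}{3} \approx -33.333$)
$H = 625$ ($H = 25^{2} = 625$)
$C H = \left(- \frac{100}{3}\right) 625 = - \frac{62500}{3}$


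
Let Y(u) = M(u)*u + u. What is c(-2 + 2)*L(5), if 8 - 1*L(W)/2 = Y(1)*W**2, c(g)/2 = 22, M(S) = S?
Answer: -3696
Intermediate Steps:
c(g) = 44 (c(g) = 2*22 = 44)
Y(u) = u + u**2 (Y(u) = u*u + u = u**2 + u = u + u**2)
L(W) = 16 - 4*W**2 (L(W) = 16 - 2*1*(1 + 1)*W**2 = 16 - 2*1*2*W**2 = 16 - 4*W**2)
c(-2 + 2)*L(5) = 44*(16 - 4*5**2) = 44*(16 - 4*25) = 44*(16 - 100) = 44*(-84) = -3696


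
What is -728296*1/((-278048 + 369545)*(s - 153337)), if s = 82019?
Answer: 364148/3262691523 ≈ 0.00011161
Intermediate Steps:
-728296*1/((-278048 + 369545)*(s - 153337)) = -728296*1/((-278048 + 369545)*(82019 - 153337)) = -728296/(91497*(-71318)) = -728296/(-6525383046) = -728296*(-1/6525383046) = 364148/3262691523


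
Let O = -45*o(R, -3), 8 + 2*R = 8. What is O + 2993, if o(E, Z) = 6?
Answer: 2723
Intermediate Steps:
R = 0 (R = -4 + (½)*8 = -4 + 4 = 0)
O = -270 (O = -45*6 = -270)
O + 2993 = -270 + 2993 = 2723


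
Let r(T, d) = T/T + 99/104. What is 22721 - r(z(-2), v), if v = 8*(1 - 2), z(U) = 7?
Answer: 2362781/104 ≈ 22719.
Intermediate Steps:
v = -8 (v = 8*(-1) = -8)
r(T, d) = 203/104 (r(T, d) = 1 + 99*(1/104) = 1 + 99/104 = 203/104)
22721 - r(z(-2), v) = 22721 - 1*203/104 = 22721 - 203/104 = 2362781/104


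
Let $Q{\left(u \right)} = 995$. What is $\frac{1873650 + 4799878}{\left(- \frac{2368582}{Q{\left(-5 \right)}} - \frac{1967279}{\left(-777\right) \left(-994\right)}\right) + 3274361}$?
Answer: $\frac{5128448172121680}{2514437555560589} \approx 2.0396$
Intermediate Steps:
$\frac{1873650 + 4799878}{\left(- \frac{2368582}{Q{\left(-5 \right)}} - \frac{1967279}{\left(-777\right) \left(-994\right)}\right) + 3274361} = \frac{1873650 + 4799878}{\left(- \frac{2368582}{995} - \frac{1967279}{\left(-777\right) \left(-994\right)}\right) + 3274361} = \frac{6673528}{\left(\left(-2368582\right) \frac{1}{995} - \frac{1967279}{772338}\right) + 3274361} = \frac{6673528}{\left(- \frac{2368582}{995} - \frac{1967279}{772338}\right) + 3274361} = \frac{6673528}{- \frac{1831303327321}{768476310} + 3274361} = \frac{6673528}{\frac{2514437555560589}{768476310}} = 6673528 \cdot \frac{768476310}{2514437555560589} = \frac{5128448172121680}{2514437555560589}$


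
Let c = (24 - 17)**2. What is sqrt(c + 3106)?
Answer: sqrt(3155) ≈ 56.169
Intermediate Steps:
c = 49 (c = 7**2 = 49)
sqrt(c + 3106) = sqrt(49 + 3106) = sqrt(3155)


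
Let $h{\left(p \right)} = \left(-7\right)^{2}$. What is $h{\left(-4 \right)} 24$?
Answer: $1176$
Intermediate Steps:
$h{\left(p \right)} = 49$
$h{\left(-4 \right)} 24 = 49 \cdot 24 = 1176$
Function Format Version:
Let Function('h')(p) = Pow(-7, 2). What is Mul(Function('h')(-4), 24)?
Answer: 1176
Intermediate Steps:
Function('h')(p) = 49
Mul(Function('h')(-4), 24) = Mul(49, 24) = 1176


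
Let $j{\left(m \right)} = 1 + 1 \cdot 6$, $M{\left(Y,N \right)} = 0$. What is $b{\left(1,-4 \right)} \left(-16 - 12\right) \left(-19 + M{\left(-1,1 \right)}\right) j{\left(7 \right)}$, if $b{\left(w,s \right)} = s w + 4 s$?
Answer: $-74480$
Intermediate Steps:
$b{\left(w,s \right)} = 4 s + s w$
$j{\left(m \right)} = 7$ ($j{\left(m \right)} = 1 + 6 = 7$)
$b{\left(1,-4 \right)} \left(-16 - 12\right) \left(-19 + M{\left(-1,1 \right)}\right) j{\left(7 \right)} = - 4 \left(4 + 1\right) \left(-16 - 12\right) \left(-19 + 0\right) 7 = \left(-4\right) 5 \left(\left(-28\right) \left(-19\right)\right) 7 = \left(-20\right) 532 \cdot 7 = \left(-10640\right) 7 = -74480$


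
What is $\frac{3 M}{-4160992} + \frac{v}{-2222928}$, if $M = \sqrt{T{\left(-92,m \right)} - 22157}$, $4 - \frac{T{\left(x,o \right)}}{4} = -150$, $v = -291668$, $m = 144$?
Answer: $\frac{72917}{555732} - \frac{3 i \sqrt{21541}}{4160992} \approx 0.13121 - 0.00010582 i$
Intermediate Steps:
$T{\left(x,o \right)} = 616$ ($T{\left(x,o \right)} = 16 - -600 = 16 + 600 = 616$)
$M = i \sqrt{21541}$ ($M = \sqrt{616 - 22157} = \sqrt{-21541} = i \sqrt{21541} \approx 146.77 i$)
$\frac{3 M}{-4160992} + \frac{v}{-2222928} = \frac{3 i \sqrt{21541}}{-4160992} - \frac{291668}{-2222928} = 3 i \sqrt{21541} \left(- \frac{1}{4160992}\right) - - \frac{72917}{555732} = - \frac{3 i \sqrt{21541}}{4160992} + \frac{72917}{555732} = \frac{72917}{555732} - \frac{3 i \sqrt{21541}}{4160992}$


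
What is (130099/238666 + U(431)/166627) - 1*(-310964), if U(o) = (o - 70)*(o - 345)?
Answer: 12366507502447757/39768199582 ≈ 3.1096e+5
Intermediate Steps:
U(o) = (-345 + o)*(-70 + o) (U(o) = (-70 + o)*(-345 + o) = (-345 + o)*(-70 + o))
(130099/238666 + U(431)/166627) - 1*(-310964) = (130099/238666 + (24150 + 431**2 - 415*431)/166627) - 1*(-310964) = (130099*(1/238666) + (24150 + 185761 - 178865)*(1/166627)) + 310964 = (130099/238666 + 31046*(1/166627)) + 310964 = (130099/238666 + 31046/166627) + 310964 = 29087630709/39768199582 + 310964 = 12366507502447757/39768199582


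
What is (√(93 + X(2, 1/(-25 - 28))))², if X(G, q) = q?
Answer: 4928/53 ≈ 92.981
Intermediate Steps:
(√(93 + X(2, 1/(-25 - 28))))² = (√(93 + 1/(-25 - 28)))² = (√(93 + 1/(-53)))² = (√(93 - 1/53))² = (√(4928/53))² = (8*√4081/53)² = 4928/53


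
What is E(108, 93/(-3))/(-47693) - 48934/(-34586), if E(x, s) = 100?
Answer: 1165175331/824755049 ≈ 1.4128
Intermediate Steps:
E(108, 93/(-3))/(-47693) - 48934/(-34586) = 100/(-47693) - 48934/(-34586) = 100*(-1/47693) - 48934*(-1/34586) = -100/47693 + 24467/17293 = 1165175331/824755049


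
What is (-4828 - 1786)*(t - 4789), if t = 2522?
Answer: 14993938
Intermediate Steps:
(-4828 - 1786)*(t - 4789) = (-4828 - 1786)*(2522 - 4789) = -6614*(-2267) = 14993938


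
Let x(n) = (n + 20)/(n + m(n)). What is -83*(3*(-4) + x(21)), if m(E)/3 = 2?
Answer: 23489/27 ≈ 869.96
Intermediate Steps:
m(E) = 6 (m(E) = 3*2 = 6)
x(n) = (20 + n)/(6 + n) (x(n) = (n + 20)/(n + 6) = (20 + n)/(6 + n))
-83*(3*(-4) + x(21)) = -83*(3*(-4) + (20 + 21)/(6 + 21)) = -83*(-12 + 41/27) = -83*(-283/27) = 23489/27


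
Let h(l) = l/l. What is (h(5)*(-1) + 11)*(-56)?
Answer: -560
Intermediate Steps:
h(l) = 1
(h(5)*(-1) + 11)*(-56) = (1*(-1) + 11)*(-56) = (-1 + 11)*(-56) = 10*(-56) = -560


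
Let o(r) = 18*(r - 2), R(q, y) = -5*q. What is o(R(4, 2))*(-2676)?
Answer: 1059696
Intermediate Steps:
o(r) = -36 + 18*r (o(r) = 18*(-2 + r) = -36 + 18*r)
o(R(4, 2))*(-2676) = (-36 + 18*(-5*4))*(-2676) = (-36 + 18*(-20))*(-2676) = (-36 - 360)*(-2676) = -396*(-2676) = 1059696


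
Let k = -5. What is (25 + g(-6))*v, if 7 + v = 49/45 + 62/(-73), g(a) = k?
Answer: -88832/657 ≈ -135.21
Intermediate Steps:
g(a) = -5
v = -22208/3285 (v = -7 + (49/45 + 62/(-73)) = -7 + (49*(1/45) + 62*(-1/73)) = -7 + (49/45 - 62/73) = -7 + 787/3285 = -22208/3285 ≈ -6.7604)
(25 + g(-6))*v = (25 - 5)*(-22208/3285) = 20*(-22208/3285) = -88832/657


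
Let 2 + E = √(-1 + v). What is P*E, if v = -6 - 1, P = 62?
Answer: -124 + 124*I*√2 ≈ -124.0 + 175.36*I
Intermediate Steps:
v = -7
E = -2 + 2*I*√2 (E = -2 + √(-1 - 7) = -2 + √(-8) = -2 + 2*I*√2 ≈ -2.0 + 2.8284*I)
P*E = 62*(-2 + 2*I*√2) = -124 + 124*I*√2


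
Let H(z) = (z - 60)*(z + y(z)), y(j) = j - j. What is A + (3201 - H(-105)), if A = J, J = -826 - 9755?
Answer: -24705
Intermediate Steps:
y(j) = 0
H(z) = z*(-60 + z) (H(z) = (z - 60)*(z + 0) = (-60 + z)*z = z*(-60 + z))
J = -10581
A = -10581
A + (3201 - H(-105)) = -10581 + (3201 - (-105)*(-60 - 105)) = -10581 + (3201 - (-105)*(-165)) = -10581 + (3201 - 1*17325) = -10581 + (3201 - 17325) = -10581 - 14124 = -24705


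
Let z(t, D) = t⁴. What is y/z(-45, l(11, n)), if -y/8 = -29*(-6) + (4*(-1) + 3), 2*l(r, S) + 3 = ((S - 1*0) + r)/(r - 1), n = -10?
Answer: -1384/4100625 ≈ -0.00033751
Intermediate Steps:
l(r, S) = -3/2 + (S + r)/(2*(-1 + r)) (l(r, S) = -3/2 + (((S - 1*0) + r)/(r - 1))/2 = -3/2 + (((S + 0) + r)/(-1 + r))/2 = -3/2 + ((S + r)/(-1 + r))/2 = -3/2 + (S + r)/(2*(-1 + r)))
y = -1384 (y = -8*(-29*(-6) + (4*(-1) + 3)) = -8*(174 + (-4 + 3)) = -8*(174 - 1) = -8*173 = -1384)
y/z(-45, l(11, n)) = -1384/((-45)⁴) = -1384/4100625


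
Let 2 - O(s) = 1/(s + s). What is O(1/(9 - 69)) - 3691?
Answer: -3659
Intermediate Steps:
O(s) = 2 - 1/(2*s) (O(s) = 2 - 1/(s + s) = 2 - 1/(2*s))
O(1/(9 - 69)) - 3691 = (2 - 1/(2*(1/(9 - 69)))) - 3691 = (2 - 1/(2*(1/(-60)))) - 3691 = (2 - 1/(2*(-1/60))) - 3691 = (2 - 1/2*(-60)) - 3691 = (2 + 30) - 3691 = 32 - 3691 = -3659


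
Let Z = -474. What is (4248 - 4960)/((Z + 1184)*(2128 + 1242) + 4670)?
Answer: -356/1198685 ≈ -0.00029699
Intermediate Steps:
(4248 - 4960)/((Z + 1184)*(2128 + 1242) + 4670) = (4248 - 4960)/((-474 + 1184)*(2128 + 1242) + 4670) = -712/(710*3370 + 4670) = -712/(2392700 + 4670) = -712/2397370 = -712*1/2397370 = -356/1198685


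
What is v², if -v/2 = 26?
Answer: 2704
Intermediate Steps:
v = -52 (v = -2*26 = -52)
v² = (-52)² = 2704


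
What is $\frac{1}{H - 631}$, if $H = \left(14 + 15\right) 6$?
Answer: $- \frac{1}{457} \approx -0.0021882$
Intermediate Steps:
$H = 174$ ($H = 29 \cdot 6 = 174$)
$\frac{1}{H - 631} = \frac{1}{174 - 631} = \frac{1}{-457} = - \frac{1}{457}$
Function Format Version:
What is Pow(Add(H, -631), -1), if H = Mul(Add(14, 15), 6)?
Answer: Rational(-1, 457) ≈ -0.0021882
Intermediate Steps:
H = 174 (H = Mul(29, 6) = 174)
Pow(Add(H, -631), -1) = Pow(Add(174, -631), -1) = Pow(-457, -1) = Rational(-1, 457)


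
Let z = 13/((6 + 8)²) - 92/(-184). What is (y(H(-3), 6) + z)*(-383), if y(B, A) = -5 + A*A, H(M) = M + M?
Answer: -2369621/196 ≈ -12090.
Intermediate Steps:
H(M) = 2*M
z = 111/196 (z = 13/(14²) - 92*(-1/184) = 13/196 + ½ = 111/196 ≈ 0.56633)
y(B, A) = -5 + A²
(y(H(-3), 6) + z)*(-383) = ((-5 + 6²) + 111/196)*(-383) = ((-5 + 36) + 111/196)*(-383) = (31 + 111/196)*(-383) = (6187/196)*(-383) = -2369621/196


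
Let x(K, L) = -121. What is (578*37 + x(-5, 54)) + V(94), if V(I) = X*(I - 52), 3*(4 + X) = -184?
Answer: 18521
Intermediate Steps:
X = -196/3 (X = -4 + (1/3)*(-184) = -4 - 184/3 = -196/3 ≈ -65.333)
V(I) = 10192/3 - 196*I/3 (V(I) = -196*(I - 52)/3 = -196*(-52 + I)/3 = 10192/3 - 196*I/3)
(578*37 + x(-5, 54)) + V(94) = (578*37 - 121) + (10192/3 - 196/3*94) = (21386 - 121) + (10192/3 - 18424/3) = 21265 - 2744 = 18521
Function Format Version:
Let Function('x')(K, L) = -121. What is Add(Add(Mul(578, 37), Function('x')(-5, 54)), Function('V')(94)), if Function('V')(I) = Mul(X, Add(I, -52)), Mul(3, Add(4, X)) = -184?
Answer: 18521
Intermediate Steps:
X = Rational(-196, 3) (X = Add(-4, Mul(Rational(1, 3), -184)) = Add(-4, Rational(-184, 3)) = Rational(-196, 3) ≈ -65.333)
Function('V')(I) = Add(Rational(10192, 3), Mul(Rational(-196, 3), I)) (Function('V')(I) = Mul(Rational(-196, 3), Add(I, -52)) = Mul(Rational(-196, 3), Add(-52, I)) = Add(Rational(10192, 3), Mul(Rational(-196, 3), I)))
Add(Add(Mul(578, 37), Function('x')(-5, 54)), Function('V')(94)) = Add(Add(Mul(578, 37), -121), Add(Rational(10192, 3), Mul(Rational(-196, 3), 94))) = Add(Add(21386, -121), Add(Rational(10192, 3), Rational(-18424, 3))) = Add(21265, -2744) = 18521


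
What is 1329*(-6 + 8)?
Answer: 2658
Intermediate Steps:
1329*(-6 + 8) = 1329*2 = 2658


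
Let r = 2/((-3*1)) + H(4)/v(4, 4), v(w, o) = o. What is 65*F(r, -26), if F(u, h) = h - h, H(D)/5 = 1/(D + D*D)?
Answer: 0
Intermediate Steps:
H(D) = 5/(D + D**2) (H(D) = 5/(D + D*D) = 5/(D + D**2))
r = -29/48 (r = 2/((-3*1)) + (5/(4*(1 + 4)))/4 = 2/(-3) + (5*(1/4)/5)*(1/4) = 2*(-1/3) + (5*(1/4)*(1/5))*(1/4) = -2/3 + (1/4)*(1/4) = -2/3 + 1/16 = -29/48 ≈ -0.60417)
F(u, h) = 0
65*F(r, -26) = 65*0 = 0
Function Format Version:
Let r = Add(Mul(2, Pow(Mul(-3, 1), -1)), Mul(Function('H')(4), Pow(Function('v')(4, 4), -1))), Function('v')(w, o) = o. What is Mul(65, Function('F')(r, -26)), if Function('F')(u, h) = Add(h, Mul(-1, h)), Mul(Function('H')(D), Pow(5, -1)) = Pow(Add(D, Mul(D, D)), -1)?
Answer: 0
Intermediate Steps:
Function('H')(D) = Mul(5, Pow(Add(D, Pow(D, 2)), -1)) (Function('H')(D) = Mul(5, Pow(Add(D, Mul(D, D)), -1)) = Mul(5, Pow(Add(D, Pow(D, 2)), -1)))
r = Rational(-29, 48) (r = Add(Mul(2, Pow(Mul(-3, 1), -1)), Mul(Mul(5, Pow(4, -1), Pow(Add(1, 4), -1)), Pow(4, -1))) = Add(Mul(2, Pow(-3, -1)), Mul(Mul(5, Rational(1, 4), Pow(5, -1)), Rational(1, 4))) = Add(Mul(2, Rational(-1, 3)), Mul(Mul(5, Rational(1, 4), Rational(1, 5)), Rational(1, 4))) = Add(Rational(-2, 3), Mul(Rational(1, 4), Rational(1, 4))) = Add(Rational(-2, 3), Rational(1, 16)) = Rational(-29, 48) ≈ -0.60417)
Function('F')(u, h) = 0
Mul(65, Function('F')(r, -26)) = Mul(65, 0) = 0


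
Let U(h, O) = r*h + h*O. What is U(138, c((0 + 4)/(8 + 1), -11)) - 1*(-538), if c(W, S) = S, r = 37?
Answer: 4126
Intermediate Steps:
U(h, O) = 37*h + O*h (U(h, O) = 37*h + h*O = 37*h + O*h)
U(138, c((0 + 4)/(8 + 1), -11)) - 1*(-538) = 138*(37 - 11) - 1*(-538) = 138*26 + 538 = 3588 + 538 = 4126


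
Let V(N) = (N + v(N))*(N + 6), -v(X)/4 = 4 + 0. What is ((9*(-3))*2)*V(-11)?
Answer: -7290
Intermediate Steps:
v(X) = -16 (v(X) = -4*(4 + 0) = -4*4 = -16)
V(N) = (-16 + N)*(6 + N) (V(N) = (N - 16)*(N + 6) = (-16 + N)*(6 + N))
((9*(-3))*2)*V(-11) = ((9*(-3))*2)*(-96 + (-11)² - 10*(-11)) = (-27*2)*(-96 + 121 + 110) = -54*135 = -7290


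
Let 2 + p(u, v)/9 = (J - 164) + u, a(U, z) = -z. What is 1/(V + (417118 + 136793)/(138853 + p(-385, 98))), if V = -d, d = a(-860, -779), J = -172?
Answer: -132346/102543623 ≈ -0.0012906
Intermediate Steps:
d = 779 (d = -1*(-779) = 779)
p(u, v) = -3042 + 9*u (p(u, v) = -18 + 9*((-172 - 164) + u) = -18 + 9*(-336 + u) = -18 + (-3024 + 9*u) = -3042 + 9*u)
V = -779 (V = -1*779 = -779)
1/(V + (417118 + 136793)/(138853 + p(-385, 98))) = 1/(-779 + (417118 + 136793)/(138853 + (-3042 + 9*(-385)))) = 1/(-779 + 553911/(138853 + (-3042 - 3465))) = 1/(-779 + 553911/(138853 - 6507)) = 1/(-779 + 553911/132346) = 1/(-102543623/132346) = -132346/102543623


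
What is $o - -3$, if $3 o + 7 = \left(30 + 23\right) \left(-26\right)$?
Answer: $- \frac{1376}{3} \approx -458.67$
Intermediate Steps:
$o = - \frac{1385}{3}$ ($o = - \frac{7}{3} + \frac{\left(30 + 23\right) \left(-26\right)}{3} = - \frac{7}{3} + \frac{53 \left(-26\right)}{3} = - \frac{7}{3} + \frac{1}{3} \left(-1378\right) = - \frac{7}{3} - \frac{1378}{3} = - \frac{1385}{3} \approx -461.67$)
$o - -3 = - \frac{1385}{3} - -3 = - \frac{1385}{3} + 3 = - \frac{1376}{3}$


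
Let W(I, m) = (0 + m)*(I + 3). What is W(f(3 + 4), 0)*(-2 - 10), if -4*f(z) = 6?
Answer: 0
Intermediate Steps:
f(z) = -3/2 (f(z) = -¼*6 = -3/2)
W(I, m) = m*(3 + I)
W(f(3 + 4), 0)*(-2 - 10) = (0*(3 - 3/2))*(-2 - 10) = (0*(3/2))*(-12) = 0*(-12) = 0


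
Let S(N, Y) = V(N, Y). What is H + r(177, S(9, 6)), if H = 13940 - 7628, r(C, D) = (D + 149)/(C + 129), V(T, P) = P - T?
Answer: 965809/153 ≈ 6312.5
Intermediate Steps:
S(N, Y) = Y - N
r(C, D) = (149 + D)/(129 + C)
H = 6312
H + r(177, S(9, 6)) = 6312 + (149 + (6 - 1*9))/(129 + 177) = 6312 + (149 + (6 - 9))/306 = 6312 + (149 - 3)/306 = 6312 + (1/306)*146 = 6312 + 73/153 = 965809/153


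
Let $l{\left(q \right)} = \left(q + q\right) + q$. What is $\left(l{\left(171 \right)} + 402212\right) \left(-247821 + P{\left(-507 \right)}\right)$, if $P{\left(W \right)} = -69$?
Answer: $-99831500250$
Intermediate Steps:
$l{\left(q \right)} = 3 q$ ($l{\left(q \right)} = 2 q + q = 3 q$)
$\left(l{\left(171 \right)} + 402212\right) \left(-247821 + P{\left(-507 \right)}\right) = \left(3 \cdot 171 + 402212\right) \left(-247821 - 69\right) = \left(513 + 402212\right) \left(-247890\right) = 402725 \left(-247890\right) = -99831500250$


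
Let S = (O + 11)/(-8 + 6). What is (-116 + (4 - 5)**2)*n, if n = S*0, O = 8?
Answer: 0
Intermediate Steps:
S = -19/2 (S = (8 + 11)/(-8 + 6) = 19/(-2) = 19*(-1/2) = -19/2 ≈ -9.5000)
n = 0 (n = -19/2*0 = 0)
(-116 + (4 - 5)**2)*n = (-116 + (4 - 5)**2)*0 = (-116 + (-1)**2)*0 = (-116 + 1)*0 = -115*0 = 0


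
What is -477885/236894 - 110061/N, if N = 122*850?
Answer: -37814732517/12282953900 ≈ -3.0786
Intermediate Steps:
N = 103700
-477885/236894 - 110061/N = -477885/236894 - 110061/103700 = -37814732517/12282953900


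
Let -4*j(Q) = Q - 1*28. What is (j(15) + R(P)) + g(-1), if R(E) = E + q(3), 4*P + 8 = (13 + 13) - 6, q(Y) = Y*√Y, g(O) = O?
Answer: 21/4 + 3*√3 ≈ 10.446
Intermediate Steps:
q(Y) = Y^(3/2)
j(Q) = 7 - Q/4 (j(Q) = -(Q - 1*28)/4 = -(Q - 28)/4 = -(-28 + Q)/4 = 7 - Q/4)
P = 3 (P = -2 + ((13 + 13) - 6)/4 = -2 + (26 - 6)/4 = -2 + (¼)*20 = -2 + 5 = 3)
R(E) = E + 3*√3 (R(E) = E + 3^(3/2) = E + 3*√3)
(j(15) + R(P)) + g(-1) = ((7 - ¼*15) + (3 + 3*√3)) - 1 = ((7 - 15/4) + (3 + 3*√3)) - 1 = (13/4 + (3 + 3*√3)) - 1 = (25/4 + 3*√3) - 1 = 21/4 + 3*√3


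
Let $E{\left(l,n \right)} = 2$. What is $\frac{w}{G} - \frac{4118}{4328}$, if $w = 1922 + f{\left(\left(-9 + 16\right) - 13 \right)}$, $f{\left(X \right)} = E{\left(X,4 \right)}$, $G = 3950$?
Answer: $- \frac{1984757}{4273900} \approx -0.46439$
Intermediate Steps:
$f{\left(X \right)} = 2$
$w = 1924$ ($w = 1922 + 2 = 1924$)
$\frac{w}{G} - \frac{4118}{4328} = \frac{1924}{3950} - \frac{4118}{4328} = 1924 \cdot \frac{1}{3950} - \frac{2059}{2164} = \frac{962}{1975} - \frac{2059}{2164} = - \frac{1984757}{4273900}$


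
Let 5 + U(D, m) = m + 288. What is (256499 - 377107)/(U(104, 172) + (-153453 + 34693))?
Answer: 120608/118305 ≈ 1.0195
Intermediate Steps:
U(D, m) = 283 + m (U(D, m) = -5 + (m + 288) = -5 + (288 + m) = 283 + m)
(256499 - 377107)/(U(104, 172) + (-153453 + 34693)) = (256499 - 377107)/((283 + 172) + (-153453 + 34693)) = -120608/(455 - 118760) = -120608/(-118305) = -120608*(-1/118305) = 120608/118305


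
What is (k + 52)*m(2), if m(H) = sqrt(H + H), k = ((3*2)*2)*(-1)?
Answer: 80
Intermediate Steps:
k = -12 (k = (6*2)*(-1) = 12*(-1) = -12)
m(H) = sqrt(2)*sqrt(H) (m(H) = sqrt(2*H) = sqrt(2)*sqrt(H))
(k + 52)*m(2) = (-12 + 52)*(sqrt(2)*sqrt(2)) = 40*2 = 80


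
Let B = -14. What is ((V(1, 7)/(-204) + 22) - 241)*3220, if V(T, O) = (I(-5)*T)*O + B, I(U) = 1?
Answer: -35958545/51 ≈ -7.0507e+5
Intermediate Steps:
V(T, O) = -14 + O*T (V(T, O) = (1*T)*O - 14 = T*O - 14 = O*T - 14 = -14 + O*T)
((V(1, 7)/(-204) + 22) - 241)*3220 = (((-14 + 7*1)/(-204) + 22) - 241)*3220 = (((-14 + 7)*(-1/204) + 22) - 241)*3220 = ((-7*(-1/204) + 22) - 241)*3220 = ((7/204 + 22) - 241)*3220 = (4495/204 - 241)*3220 = -44669/204*3220 = -35958545/51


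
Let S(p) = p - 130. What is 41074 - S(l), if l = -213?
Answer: 41417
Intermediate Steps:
S(p) = -130 + p
41074 - S(l) = 41074 - (-130 - 213) = 41074 - 1*(-343) = 41074 + 343 = 41417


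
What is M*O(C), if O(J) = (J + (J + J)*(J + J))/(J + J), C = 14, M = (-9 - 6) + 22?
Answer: 399/2 ≈ 199.50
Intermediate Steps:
M = 7 (M = -15 + 22 = 7)
O(J) = (J + 4*J**2)/(2*J) (O(J) = (J + (2*J)*(2*J))/((2*J)) = (J + 4*J**2)*(1/(2*J)) = (J + 4*J**2)/(2*J))
M*O(C) = 7*(1/2 + 2*14) = 7*(1/2 + 28) = 7*(57/2) = 399/2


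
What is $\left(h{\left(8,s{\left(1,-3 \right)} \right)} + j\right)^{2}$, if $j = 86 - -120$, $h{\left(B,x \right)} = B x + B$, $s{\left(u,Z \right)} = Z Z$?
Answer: $81796$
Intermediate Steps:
$s{\left(u,Z \right)} = Z^{2}$
$h{\left(B,x \right)} = B + B x$
$j = 206$ ($j = 86 + 120 = 206$)
$\left(h{\left(8,s{\left(1,-3 \right)} \right)} + j\right)^{2} = \left(8 \left(1 + \left(-3\right)^{2}\right) + 206\right)^{2} = \left(8 \left(1 + 9\right) + 206\right)^{2} = \left(8 \cdot 10 + 206\right)^{2} = \left(80 + 206\right)^{2} = 286^{2} = 81796$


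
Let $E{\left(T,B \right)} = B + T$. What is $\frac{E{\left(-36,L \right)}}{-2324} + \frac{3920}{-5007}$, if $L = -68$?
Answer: $- \frac{2147338}{2909067} \approx -0.73815$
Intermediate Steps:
$\frac{E{\left(-36,L \right)}}{-2324} + \frac{3920}{-5007} = \frac{-68 - 36}{-2324} + \frac{3920}{-5007} = \left(-104\right) \left(- \frac{1}{2324}\right) + 3920 \left(- \frac{1}{5007}\right) = \frac{26}{581} - \frac{3920}{5007} = - \frac{2147338}{2909067}$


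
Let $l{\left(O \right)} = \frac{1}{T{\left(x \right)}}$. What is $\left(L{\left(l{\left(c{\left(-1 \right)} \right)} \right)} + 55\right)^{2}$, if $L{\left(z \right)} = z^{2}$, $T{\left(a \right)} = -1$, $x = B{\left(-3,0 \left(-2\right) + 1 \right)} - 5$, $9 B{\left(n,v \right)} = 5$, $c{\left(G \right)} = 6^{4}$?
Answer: $3136$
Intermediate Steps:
$c{\left(G \right)} = 1296$
$B{\left(n,v \right)} = \frac{5}{9}$ ($B{\left(n,v \right)} = \frac{1}{9} \cdot 5 = \frac{5}{9}$)
$x = - \frac{40}{9}$ ($x = \frac{5}{9} - 5 = - \frac{40}{9} \approx -4.4444$)
$l{\left(O \right)} = -1$ ($l{\left(O \right)} = \frac{1}{-1} = -1$)
$\left(L{\left(l{\left(c{\left(-1 \right)} \right)} \right)} + 55\right)^{2} = \left(\left(-1\right)^{2} + 55\right)^{2} = \left(1 + 55\right)^{2} = 56^{2} = 3136$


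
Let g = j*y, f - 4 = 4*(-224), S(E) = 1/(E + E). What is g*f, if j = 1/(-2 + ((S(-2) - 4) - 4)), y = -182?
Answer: -649376/41 ≈ -15838.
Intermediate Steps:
S(E) = 1/(2*E)
j = -4/41 (j = 1/(-2 + (((½)/(-2) - 4) - 4)) = 1/(-2 + (((½)*(-½) - 4) - 4)) = 1/(-2 + ((-¼ - 4) - 4)) = 1/(-2 + (-17/4 - 4)) = 1/(-2 - 33/4) = 1/(-41/4) = -4/41 ≈ -0.097561)
f = -892 (f = 4 + 4*(-224) = 4 - 896 = -892)
g = 728/41 (g = -4/41*(-182) = 728/41 ≈ 17.756)
g*f = (728/41)*(-892) = -649376/41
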